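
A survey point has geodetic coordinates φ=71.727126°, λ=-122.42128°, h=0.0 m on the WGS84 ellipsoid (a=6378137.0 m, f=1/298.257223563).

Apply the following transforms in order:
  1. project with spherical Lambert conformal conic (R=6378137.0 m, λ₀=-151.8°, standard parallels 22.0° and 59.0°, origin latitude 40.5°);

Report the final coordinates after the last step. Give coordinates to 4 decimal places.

E=1152286.3691 m, N=3684529.1404 m

start: φ=71.727126°, λ=-122.421280°, h=0.000 m
→ lcc (R=6378137.0, λ₀=-151.8°): E=1152286.3691, N=3684529.1404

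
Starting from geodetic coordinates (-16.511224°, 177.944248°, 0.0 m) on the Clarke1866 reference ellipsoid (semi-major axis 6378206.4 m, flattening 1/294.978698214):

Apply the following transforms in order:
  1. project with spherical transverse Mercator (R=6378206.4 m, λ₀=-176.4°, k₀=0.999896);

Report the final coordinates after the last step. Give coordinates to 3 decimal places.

E=-604400.519 m, N=-1846347.453 m

start: φ=-16.511224°, λ=177.944248°, h=0.000 m
→ tm (R=6378206.4, λ₀=-176.4°): E=-604400.5192, N=-1846347.4532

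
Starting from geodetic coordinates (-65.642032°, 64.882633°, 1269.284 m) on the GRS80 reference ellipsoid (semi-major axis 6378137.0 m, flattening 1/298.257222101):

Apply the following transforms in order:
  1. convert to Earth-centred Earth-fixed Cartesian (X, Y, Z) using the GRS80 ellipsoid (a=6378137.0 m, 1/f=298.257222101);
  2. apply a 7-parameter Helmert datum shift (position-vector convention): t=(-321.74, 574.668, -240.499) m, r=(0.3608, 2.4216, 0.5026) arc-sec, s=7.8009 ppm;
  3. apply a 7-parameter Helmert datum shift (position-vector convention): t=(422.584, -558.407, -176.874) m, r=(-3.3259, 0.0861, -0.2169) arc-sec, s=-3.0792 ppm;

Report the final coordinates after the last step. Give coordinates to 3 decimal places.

start: φ=-65.642032°, λ=64.882633°, h=1269.284 m
→ ECEF (a=6378137.000, f=1/298.257222101): X=1119947.2904, Y=2388946.1618, Z=-5788755.0989
→ Helmert 7p (PV): X=1119560.5039, Y=2389552.3206, Z=-5789049.7251
→ Helmert 7p (PV): X=1119979.7368, Y=2388892.0336, Z=-5789247.7709

X=1119979.737 m, Y=2388892.034 m, Z=-5789247.771 m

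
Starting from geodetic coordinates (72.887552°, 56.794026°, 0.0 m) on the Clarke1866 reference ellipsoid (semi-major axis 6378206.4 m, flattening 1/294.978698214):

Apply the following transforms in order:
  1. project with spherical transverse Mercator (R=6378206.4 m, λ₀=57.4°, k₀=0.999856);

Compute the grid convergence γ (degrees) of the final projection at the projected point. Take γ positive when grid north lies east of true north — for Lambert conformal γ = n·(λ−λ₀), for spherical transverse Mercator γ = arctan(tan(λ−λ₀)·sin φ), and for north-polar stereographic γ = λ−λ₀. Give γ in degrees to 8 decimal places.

start: φ=72.887552°, λ=56.794026°, h=0.000 m
→ into tm (λ₀=57.4°): φ=72.88755200°, λ−λ₀=-0.60597400°
convergence γ = -0.57914886°

-0.57914886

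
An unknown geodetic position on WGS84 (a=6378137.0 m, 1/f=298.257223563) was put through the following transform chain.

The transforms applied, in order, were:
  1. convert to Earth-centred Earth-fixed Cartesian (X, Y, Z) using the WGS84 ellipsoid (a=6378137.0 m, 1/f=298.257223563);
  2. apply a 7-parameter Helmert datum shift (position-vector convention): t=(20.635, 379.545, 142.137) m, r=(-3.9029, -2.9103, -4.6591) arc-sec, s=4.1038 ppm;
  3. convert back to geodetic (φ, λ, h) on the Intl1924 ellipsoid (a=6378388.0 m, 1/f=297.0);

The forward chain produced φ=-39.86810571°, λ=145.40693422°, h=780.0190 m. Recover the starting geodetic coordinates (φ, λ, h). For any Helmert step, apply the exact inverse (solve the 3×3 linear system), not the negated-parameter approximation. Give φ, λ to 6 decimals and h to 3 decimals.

start: φ=-39.868106°, λ=145.406934°, h=780.019 m
→ ECEF (a=6378388.000, f=1/297.0): X=-4036115.4770, Y=2783608.6935, Z=-4067324.2055
→ Helmert⁻¹: X=-4036239.8037, Y=2783203.5177, Z=-4067340.0378
→ geod (Bowring, a=6378137.000): φ=-39.86814300°, λ=145.41165700°, h=905.7060 m

φ=-39.868143°, λ=145.411657°, h=905.706 m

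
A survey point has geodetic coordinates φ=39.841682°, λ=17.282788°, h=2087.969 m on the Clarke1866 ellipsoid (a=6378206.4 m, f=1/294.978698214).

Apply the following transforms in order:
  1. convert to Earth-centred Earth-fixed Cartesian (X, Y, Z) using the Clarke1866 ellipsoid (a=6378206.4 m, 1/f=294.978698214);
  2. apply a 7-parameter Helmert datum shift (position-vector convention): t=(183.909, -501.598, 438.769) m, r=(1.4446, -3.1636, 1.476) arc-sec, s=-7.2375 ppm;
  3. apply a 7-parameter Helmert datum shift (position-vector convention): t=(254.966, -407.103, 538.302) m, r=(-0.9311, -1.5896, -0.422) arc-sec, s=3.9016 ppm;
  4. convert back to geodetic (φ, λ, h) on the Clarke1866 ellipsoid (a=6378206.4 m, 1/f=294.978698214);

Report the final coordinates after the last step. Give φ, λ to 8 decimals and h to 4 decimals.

start: φ=39.841682°, λ=17.282788°, h=2087.969 m
→ ECEF (a=6378206.400, f=1/294.978698214): X=4684226.9461, Y=1457430.6894, Z=4065644.1428
→ Helmert 7p (PV): X=4684304.1673, Y=1456923.5887, Z=4066135.5380
→ Helmert 7p (PV): X=4684549.0541, Y=1456530.9413, Z=4066719.2279
→ geod (Bowring, a=6378206.400): φ=39.84888065°, λ=17.27163639°, h=2807.7764 m

φ=39.84888065°, λ=17.27163639°, h=2807.7764 m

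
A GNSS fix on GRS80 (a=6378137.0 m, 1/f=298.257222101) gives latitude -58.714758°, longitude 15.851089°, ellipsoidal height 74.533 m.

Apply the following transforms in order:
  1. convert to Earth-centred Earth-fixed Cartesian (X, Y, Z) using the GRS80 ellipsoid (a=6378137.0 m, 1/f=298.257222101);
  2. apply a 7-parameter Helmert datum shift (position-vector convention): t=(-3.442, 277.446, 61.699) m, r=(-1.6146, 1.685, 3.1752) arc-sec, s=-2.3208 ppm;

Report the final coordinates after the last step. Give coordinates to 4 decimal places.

X=3194000.3558 m, Y=907189.4811 m, Z=-5427526.3201 m

start: φ=-58.714758°, λ=15.851089°, h=74.533 m
→ ECEF (a=6378137.000, f=1/298.257222101): X=3194069.5096, Y=906907.4570, Z=-5427567.4237
→ Helmert 7p (PV): X=3194000.3558, Y=907189.4811, Z=-5427526.3201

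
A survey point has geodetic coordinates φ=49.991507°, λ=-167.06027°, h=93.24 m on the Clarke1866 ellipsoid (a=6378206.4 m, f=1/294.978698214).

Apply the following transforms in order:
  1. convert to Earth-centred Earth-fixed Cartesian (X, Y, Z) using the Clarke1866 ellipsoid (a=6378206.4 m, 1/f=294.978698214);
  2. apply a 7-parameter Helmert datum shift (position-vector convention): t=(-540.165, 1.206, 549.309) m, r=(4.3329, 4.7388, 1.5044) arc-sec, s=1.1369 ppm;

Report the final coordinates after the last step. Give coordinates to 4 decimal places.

X=-4004870.7515 m, Y=-920194.2710 m, Z=4862676.3580 m

start: φ=49.991507°, λ=-167.060270°, h=93.240 m
→ ECEF (a=6378206.400, f=1/294.978698214): X=-4004444.4469, Y=-920063.0897, Z=4862048.8491
→ Helmert 7p (PV): X=-4004870.7515, Y=-920194.2710, Z=4862676.3580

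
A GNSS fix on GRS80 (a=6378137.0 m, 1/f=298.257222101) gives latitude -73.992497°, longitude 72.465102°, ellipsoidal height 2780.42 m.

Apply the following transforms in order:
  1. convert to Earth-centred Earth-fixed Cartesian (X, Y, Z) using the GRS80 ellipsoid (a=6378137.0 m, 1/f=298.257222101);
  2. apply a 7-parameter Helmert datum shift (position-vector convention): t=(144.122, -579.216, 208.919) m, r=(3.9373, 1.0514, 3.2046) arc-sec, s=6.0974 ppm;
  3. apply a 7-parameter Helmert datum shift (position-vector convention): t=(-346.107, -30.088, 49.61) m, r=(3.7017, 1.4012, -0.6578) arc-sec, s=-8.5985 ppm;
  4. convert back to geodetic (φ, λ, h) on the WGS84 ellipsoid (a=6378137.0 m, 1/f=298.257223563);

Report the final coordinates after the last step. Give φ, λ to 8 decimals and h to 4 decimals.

φ=-73.99557666°, λ=72.47056657°, h=2338.6685 m

start: φ=-73.992497°, λ=72.465102°, h=2780.420 m
→ ECEF (a=6378137.000, f=1/298.257222101): X=531797.2214, Y=1683070.0874, Z=-6111380.4412
→ Helmert 7p (PV): X=531887.2851, Y=1682626.0542, Z=-6111179.3689
→ Helmert 7p (PV): X=531500.4566, Y=1682689.4743, Z=-6111050.6284
→ geod (Bowring, a=6378137.000): φ=-73.99557666°, λ=72.47056657°, h=2338.6685 m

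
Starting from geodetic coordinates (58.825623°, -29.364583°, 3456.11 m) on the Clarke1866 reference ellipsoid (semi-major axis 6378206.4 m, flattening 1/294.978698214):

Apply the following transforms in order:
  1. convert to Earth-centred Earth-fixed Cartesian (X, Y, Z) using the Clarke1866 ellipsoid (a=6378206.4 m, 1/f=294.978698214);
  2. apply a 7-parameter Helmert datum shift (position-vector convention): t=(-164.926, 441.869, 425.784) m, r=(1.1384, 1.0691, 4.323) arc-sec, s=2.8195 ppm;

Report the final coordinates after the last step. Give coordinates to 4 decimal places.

start: φ=58.825623°, λ=-29.364583°, h=3456.110 m
→ ECEF (a=6378206.400, f=1/294.978698214): X=2886152.9159, Y=-1623913.9148, Z=5436664.8067
→ Helmert 7p (PV): X=2886058.3413, Y=-1623446.1405, Z=5437081.9974

X=2886058.3413 m, Y=-1623446.1405 m, Z=5437081.9974 m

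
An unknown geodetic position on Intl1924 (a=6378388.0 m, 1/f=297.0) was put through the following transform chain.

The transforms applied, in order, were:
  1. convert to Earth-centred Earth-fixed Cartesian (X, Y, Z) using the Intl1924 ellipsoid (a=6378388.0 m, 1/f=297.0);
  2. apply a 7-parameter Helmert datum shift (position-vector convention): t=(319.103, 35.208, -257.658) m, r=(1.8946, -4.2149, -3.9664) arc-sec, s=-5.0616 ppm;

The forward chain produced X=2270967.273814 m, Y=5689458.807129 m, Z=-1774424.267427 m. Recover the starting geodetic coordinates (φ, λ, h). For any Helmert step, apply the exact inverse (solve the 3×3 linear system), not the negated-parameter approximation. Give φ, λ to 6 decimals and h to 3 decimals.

φ=-16.256669°, λ=68.244425°, h=856.981 m

start: X=2270967.2738, Y=5689458.8071, Z=-1774424.2674 m
→ Helmert⁻¹: X=2270514.0010, Y=5689479.7608, Z=-1774274.2457
→ geod (Bowring, a=6378388.000): φ=-16.25666900°, λ=68.24442500°, h=856.9810 m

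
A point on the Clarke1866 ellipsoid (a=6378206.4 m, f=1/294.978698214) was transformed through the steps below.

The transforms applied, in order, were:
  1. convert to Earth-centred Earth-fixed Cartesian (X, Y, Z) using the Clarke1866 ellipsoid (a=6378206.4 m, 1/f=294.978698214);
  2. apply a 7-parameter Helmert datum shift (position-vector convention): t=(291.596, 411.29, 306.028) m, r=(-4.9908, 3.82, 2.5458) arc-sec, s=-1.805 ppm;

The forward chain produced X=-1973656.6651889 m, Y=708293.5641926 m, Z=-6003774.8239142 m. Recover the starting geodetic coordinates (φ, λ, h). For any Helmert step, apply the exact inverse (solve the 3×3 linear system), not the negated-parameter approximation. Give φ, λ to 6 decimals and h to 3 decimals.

φ=-70.868610°, λ=160.266069°, h=848.203 m

start: X=-1973656.6652, Y=708293.5642, Z=-6003774.8239 m
→ Helmert⁻¹: X=-1973831.8897, Y=708053.1897, Z=-6004111.1123
→ geod (Bowring, a=6378206.400): φ=-70.86861000°, λ=160.26606900°, h=848.2030 m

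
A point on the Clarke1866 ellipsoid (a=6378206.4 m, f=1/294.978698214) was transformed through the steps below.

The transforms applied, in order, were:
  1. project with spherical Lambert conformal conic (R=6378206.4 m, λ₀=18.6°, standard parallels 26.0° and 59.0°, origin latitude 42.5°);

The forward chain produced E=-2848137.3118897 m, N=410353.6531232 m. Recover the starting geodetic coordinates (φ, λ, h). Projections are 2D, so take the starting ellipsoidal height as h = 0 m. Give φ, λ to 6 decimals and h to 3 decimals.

φ=40.479863°, λ=-17.570891°, h=0.000 m

start: E=-2848137.3119, N=410353.6531 m
→ lcc⁻¹: φ=40.47986300°, λ=-17.57089100°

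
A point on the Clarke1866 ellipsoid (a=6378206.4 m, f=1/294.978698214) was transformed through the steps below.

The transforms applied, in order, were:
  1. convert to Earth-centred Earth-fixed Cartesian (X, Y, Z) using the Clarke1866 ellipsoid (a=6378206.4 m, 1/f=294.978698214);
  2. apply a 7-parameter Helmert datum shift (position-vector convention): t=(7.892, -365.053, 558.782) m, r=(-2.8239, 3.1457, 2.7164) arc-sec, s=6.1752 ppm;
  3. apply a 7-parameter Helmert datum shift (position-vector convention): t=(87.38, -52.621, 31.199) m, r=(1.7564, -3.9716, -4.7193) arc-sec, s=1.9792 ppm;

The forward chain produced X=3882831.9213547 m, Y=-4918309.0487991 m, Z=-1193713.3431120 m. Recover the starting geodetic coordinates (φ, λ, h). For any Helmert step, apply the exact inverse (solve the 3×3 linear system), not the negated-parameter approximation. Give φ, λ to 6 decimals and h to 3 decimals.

start: X=3882831.9214, Y=-4918309.0488, Z=-1193713.3431 m
→ Helmert⁻¹: X=3882826.3974, Y=-4918168.0206, Z=-1193775.0632
→ Helmert⁻¹: X=3882747.9780, Y=-4917807.3819, Z=-1194334.5831
→ geod (Bowring, a=6378206.400): φ=-10.86353200°, λ=-51.70791000°, h=1191.3320 m

φ=-10.863532°, λ=-51.707910°, h=1191.332 m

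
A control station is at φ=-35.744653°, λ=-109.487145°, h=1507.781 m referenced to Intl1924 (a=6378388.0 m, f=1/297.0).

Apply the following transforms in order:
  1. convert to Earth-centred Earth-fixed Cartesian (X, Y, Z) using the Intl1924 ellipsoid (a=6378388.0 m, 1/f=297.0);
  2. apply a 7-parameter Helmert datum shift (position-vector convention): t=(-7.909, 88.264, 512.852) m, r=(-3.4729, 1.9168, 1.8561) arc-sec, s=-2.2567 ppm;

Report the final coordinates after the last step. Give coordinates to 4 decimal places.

X=-1729370.7610 m, Y=-4887071.0270 m, Z=-3705552.6574 m

start: φ=-35.744653°, λ=-109.487145°, h=1507.781 m
→ ECEF (a=6378388.000, f=1/297.0): X=-1729376.2907, Y=-4887092.3567, Z=-3706172.2282
→ Helmert 7p (PV): X=-1729370.7610, Y=-4887071.0270, Z=-3705552.6574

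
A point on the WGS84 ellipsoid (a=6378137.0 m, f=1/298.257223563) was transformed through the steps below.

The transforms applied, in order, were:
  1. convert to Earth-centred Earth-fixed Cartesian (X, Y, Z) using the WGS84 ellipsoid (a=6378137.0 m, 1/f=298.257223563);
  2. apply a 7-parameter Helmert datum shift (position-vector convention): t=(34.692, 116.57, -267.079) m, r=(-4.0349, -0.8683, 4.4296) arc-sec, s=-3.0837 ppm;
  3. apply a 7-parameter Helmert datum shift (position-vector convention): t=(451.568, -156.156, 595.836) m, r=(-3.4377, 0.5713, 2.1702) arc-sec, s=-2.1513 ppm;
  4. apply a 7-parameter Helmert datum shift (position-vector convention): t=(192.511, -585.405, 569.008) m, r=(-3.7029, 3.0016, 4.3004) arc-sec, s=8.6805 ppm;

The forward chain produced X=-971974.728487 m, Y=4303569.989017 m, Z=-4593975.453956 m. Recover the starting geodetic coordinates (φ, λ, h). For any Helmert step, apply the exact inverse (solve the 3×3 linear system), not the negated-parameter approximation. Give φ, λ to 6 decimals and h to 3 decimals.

start: X=-971974.7285, Y=4303569.9890, Z=-4593975.4540 m
→ Helmert⁻¹: X=-972002.2032, Y=4304220.7775, Z=-4594441.4540
→ Helmert⁻¹: X=-972397.8471, Y=4304473.0065, Z=-4594978.1284
→ Helmert⁻¹: X=-972362.4396, Y=4304480.4708, Z=-4594636.9217
→ geod (Bowring, a=6378137.000): φ=-46.34771900°, λ=102.72920600°, h=3627.9080 m

φ=-46.347719°, λ=102.729206°, h=3627.908 m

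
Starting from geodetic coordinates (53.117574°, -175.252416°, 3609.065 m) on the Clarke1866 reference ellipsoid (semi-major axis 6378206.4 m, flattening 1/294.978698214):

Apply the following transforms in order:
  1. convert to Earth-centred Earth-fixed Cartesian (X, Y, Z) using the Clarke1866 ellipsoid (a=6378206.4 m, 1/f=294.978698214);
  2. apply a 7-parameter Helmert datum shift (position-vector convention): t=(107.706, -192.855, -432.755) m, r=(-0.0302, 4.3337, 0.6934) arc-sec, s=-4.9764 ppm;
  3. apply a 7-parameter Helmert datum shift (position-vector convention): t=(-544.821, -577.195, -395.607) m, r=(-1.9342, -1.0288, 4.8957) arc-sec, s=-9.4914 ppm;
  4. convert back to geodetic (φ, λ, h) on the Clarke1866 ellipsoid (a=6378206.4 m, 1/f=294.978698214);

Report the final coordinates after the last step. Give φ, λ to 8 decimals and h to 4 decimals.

φ=53.11048219°, λ=-175.24056917°, h=3154.4988 m

start: φ=53.117574°, λ=-175.252416°, h=3609.065 m
→ ECEF (a=6378206.400, f=1/294.978698214): X=-3825351.2785, Y=-317699.7620, Z=5081090.6863
→ Helmert 7p (PV): X=-3825116.7130, Y=-317903.1517, Z=5080713.0639
→ Helmert 7p (PV): X=-3825643.0241, Y=-318520.4750, Z=5080253.1363
→ geod (Bowring, a=6378206.400): φ=53.11048219°, λ=-175.24056917°, h=3154.4988 m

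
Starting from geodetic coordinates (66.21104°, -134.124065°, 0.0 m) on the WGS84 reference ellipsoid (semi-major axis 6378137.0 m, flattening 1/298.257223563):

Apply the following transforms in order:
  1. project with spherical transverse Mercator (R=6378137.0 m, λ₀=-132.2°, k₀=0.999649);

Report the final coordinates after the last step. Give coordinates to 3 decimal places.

E=-86354.688 m, N=7369319.108 m

start: φ=66.211040°, λ=-134.124065°, h=0.000 m
→ tm (R=6378137.0, λ₀=-132.2°): E=-86354.6881, N=7369319.1082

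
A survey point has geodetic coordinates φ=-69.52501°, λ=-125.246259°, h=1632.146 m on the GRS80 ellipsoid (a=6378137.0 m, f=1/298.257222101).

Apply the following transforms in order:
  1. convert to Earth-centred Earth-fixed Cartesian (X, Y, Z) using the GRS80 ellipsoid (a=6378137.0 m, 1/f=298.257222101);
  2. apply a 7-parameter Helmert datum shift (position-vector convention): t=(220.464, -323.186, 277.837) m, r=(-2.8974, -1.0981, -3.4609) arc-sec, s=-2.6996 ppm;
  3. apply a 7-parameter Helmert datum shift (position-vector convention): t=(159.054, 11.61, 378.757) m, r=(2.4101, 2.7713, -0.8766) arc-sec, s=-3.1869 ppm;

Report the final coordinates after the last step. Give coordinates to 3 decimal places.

start: φ=-69.525010°, λ=-125.246259°, h=1632.146 m
→ ECEF (a=6378137.000, f=1/298.257222101): X=-1291656.6204, Y=-1827905.0555, Z=-5954239.4083
→ Helmert 7p (PV): X=-1291431.6409, Y=-1828285.2732, Z=-5953926.6972
→ Helmert 7p (PV): X=-1291356.2358, Y=-1828192.7799, Z=-5953532.9770

X=-1291356.236 m, Y=-1828192.780 m, Z=-5953532.977 m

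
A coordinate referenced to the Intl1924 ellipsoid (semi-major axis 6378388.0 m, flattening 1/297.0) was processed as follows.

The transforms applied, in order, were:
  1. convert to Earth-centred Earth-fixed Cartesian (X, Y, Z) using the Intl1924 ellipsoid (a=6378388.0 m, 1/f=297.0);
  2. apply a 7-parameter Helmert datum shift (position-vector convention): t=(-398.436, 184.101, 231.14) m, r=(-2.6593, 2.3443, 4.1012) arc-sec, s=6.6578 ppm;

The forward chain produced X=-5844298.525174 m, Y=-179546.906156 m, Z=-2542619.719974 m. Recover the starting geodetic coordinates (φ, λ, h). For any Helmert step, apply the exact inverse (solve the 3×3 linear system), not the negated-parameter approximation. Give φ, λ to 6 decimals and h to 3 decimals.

φ=-23.647689°, λ=-178.239857°, h=701.373 m

start: X=-5844298.5252, Y=-179546.9062, Z=-2542619.7200 m
→ Helmert⁻¹: X=-5843835.8512, Y=-179580.8318, Z=-2542902.6636
→ geod (Bowring, a=6378388.000): φ=-23.64768900°, λ=-178.23985700°, h=701.3730 m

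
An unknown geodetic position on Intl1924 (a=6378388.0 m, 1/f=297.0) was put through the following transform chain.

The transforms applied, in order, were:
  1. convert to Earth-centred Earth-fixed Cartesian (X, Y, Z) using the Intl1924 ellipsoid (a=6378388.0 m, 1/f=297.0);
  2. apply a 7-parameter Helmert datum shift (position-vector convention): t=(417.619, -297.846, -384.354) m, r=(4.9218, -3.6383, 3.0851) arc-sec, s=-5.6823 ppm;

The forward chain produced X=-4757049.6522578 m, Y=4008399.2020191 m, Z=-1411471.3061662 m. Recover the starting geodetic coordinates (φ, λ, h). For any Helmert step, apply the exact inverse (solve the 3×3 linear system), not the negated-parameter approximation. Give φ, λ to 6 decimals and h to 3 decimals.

start: X=-4757049.6523, Y=4008399.2020, Z=-1411471.3062 m
→ Helmert⁻¹: X=-4757459.2363, Y=4008757.3128, Z=-1411106.7089
→ geod (Bowring, a=6378388.000): φ=-12.86328800°, λ=139.88165100°, h=1913.6060 m

φ=-12.863288°, λ=139.881651°, h=1913.606 m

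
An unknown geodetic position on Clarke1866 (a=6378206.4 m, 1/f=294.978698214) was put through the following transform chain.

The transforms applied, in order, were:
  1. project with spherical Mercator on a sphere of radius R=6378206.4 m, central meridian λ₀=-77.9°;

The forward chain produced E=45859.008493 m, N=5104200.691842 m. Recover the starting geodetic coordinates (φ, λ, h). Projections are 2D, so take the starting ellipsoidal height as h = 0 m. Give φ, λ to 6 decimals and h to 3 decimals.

φ=41.619456°, λ=-77.488046°, h=0.000 m

start: E=45859.0085, N=5104200.6918 m
→ merc⁻¹: φ=41.61945600°, λ=-77.48804600°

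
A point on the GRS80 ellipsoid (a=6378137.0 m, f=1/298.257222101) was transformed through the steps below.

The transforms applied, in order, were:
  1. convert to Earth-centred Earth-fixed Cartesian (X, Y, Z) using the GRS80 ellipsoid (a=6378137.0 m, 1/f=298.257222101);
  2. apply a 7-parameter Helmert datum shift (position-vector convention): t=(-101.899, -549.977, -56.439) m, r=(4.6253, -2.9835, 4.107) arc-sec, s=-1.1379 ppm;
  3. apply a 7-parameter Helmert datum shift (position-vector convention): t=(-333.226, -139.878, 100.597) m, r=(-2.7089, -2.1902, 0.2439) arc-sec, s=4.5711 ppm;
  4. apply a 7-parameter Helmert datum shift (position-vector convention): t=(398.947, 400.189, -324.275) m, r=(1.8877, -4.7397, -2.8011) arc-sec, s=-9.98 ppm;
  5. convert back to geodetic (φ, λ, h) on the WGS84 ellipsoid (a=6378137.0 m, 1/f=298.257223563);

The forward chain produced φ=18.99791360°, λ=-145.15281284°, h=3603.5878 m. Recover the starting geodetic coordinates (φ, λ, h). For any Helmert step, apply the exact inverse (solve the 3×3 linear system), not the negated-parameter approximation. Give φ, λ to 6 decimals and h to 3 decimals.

start: φ=18.997914°, λ=-145.152813°, h=3603.588 m
→ ECEF (a=6378137.000, f=1/298.257223563): X=-4953839.6455, Y=-3449062.3195, Z=2064304.1854
→ Helmert⁻¹: X=-4954193.7448, Y=-3449545.3163, Z=2064794.4762
→ Helmert⁻¹: X=-4953820.0294, Y=-3449410.9290, Z=2064691.7414
→ Helmert⁻¹: X=-4953762.5682, Y=-3448719.9371, Z=2064899.5176
→ geod (Bowring, a=6378137.000): φ=19.00375700°, λ=-145.15506200°, h=3552.6380 m

φ=19.003757°, λ=-145.155062°, h=3552.638 m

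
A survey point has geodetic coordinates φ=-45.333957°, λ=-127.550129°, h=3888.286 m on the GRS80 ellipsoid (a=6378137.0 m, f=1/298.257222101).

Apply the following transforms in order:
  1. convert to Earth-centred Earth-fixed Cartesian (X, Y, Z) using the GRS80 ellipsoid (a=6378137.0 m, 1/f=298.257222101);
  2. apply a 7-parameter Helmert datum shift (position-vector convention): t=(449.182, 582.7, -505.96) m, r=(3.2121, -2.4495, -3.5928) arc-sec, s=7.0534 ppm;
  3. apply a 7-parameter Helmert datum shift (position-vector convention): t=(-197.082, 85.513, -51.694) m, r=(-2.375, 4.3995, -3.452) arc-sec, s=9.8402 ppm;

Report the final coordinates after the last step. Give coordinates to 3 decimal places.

start: φ=-45.333957°, λ=-127.550129°, h=3888.286 m
→ ECEF (a=6378137.000, f=1/298.257222101): X=-2738894.6867, Y=-3562938.2365, Z=-4516280.9795
→ Helmert 7p (PV): X=-2738473.2508, Y=-3562262.6287, Z=-4516906.8056
→ Helmert 7p (PV): X=-2738853.2414, Y=-3562218.3478, Z=-4516903.5189

X=-2738853.241 m, Y=-3562218.348 m, Z=-4516903.519 m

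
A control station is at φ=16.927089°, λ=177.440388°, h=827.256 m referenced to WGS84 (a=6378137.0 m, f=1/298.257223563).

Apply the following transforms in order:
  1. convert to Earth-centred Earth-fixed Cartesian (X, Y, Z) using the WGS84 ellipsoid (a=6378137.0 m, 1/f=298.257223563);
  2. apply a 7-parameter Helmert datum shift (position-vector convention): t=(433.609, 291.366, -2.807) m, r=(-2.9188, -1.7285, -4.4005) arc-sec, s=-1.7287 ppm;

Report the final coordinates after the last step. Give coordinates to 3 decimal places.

X=-6097809.518 m, Y=273059.349 m, Z=1845295.409 m

start: φ=16.927089°, λ=177.440388°, h=827.256 m
→ ECEF (a=6378137.000, f=1/298.257223563): X=-6098244.0211, Y=272612.2397, Z=1845356.3672
→ Helmert 7p (PV): X=-6097809.5182, Y=273059.3486, Z=1845295.4093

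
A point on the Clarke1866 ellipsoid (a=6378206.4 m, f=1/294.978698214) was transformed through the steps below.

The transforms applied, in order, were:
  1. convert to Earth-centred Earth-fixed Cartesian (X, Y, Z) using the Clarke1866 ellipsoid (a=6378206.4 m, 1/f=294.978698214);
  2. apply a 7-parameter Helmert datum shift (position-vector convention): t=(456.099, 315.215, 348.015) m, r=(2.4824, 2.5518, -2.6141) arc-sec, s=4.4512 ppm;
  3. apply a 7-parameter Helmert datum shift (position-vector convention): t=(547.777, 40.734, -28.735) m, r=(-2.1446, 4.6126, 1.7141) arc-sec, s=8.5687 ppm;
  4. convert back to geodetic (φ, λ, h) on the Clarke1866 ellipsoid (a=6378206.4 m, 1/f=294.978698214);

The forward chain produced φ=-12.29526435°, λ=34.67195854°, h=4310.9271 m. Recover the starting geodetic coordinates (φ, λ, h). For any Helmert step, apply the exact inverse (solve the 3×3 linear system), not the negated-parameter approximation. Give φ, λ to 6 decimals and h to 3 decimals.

start: φ=-12.295264°, λ=34.671959°, h=4310.927 m
→ ECEF (a=6378206.400, f=1/294.978698214): X=5129514.7099, Y=3548131.4941, Z=-1350168.3514
→ Helmert⁻¹: X=5128982.6583, Y=3548031.7711, Z=-1349976.4606
→ Helmert⁻¹: X=5128475.4741, Y=3547749.5095, Z=-1350297.7155
→ geod (Bowring, a=6378206.400): φ=-12.29846900°, λ=34.67450400°, h=3291.0860 m

φ=-12.298469°, λ=34.674504°, h=3291.086 m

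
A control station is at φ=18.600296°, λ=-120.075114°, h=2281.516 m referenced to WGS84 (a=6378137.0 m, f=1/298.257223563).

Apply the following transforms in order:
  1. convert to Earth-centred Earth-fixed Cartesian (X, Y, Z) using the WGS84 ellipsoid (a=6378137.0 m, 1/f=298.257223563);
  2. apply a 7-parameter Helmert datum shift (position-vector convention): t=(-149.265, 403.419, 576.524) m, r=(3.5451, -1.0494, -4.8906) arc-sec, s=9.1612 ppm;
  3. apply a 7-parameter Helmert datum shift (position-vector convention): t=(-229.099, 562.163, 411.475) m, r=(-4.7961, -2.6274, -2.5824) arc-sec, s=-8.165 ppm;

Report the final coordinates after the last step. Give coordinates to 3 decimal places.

start: φ=18.600296°, λ=-120.075114°, h=2281.516 m
→ ECEF (a=6378137.000, f=1/298.257223563): X=-3031469.4494, Y=-5234798.2506, Z=2022194.5957
→ Helmert 7p (PV): X=-3031780.8944, Y=-5234405.6670, Z=2022684.2503
→ Helmert 7p (PV): X=-3032076.5369, Y=-5233715.7766, Z=2023162.3018

X=-3032076.537 m, Y=-5233715.777 m, Z=2023162.302 m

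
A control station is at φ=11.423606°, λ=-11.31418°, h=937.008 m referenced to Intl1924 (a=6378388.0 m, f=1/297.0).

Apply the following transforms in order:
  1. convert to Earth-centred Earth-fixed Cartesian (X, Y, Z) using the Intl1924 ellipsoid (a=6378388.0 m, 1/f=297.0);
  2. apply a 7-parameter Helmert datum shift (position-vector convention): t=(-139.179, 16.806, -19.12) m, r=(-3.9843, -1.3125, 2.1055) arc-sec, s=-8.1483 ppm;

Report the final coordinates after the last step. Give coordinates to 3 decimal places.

X=6132053.344 m, Y=-1226806.741 m, Z=1255202.792 m

start: φ=11.423606°, λ=-11.314180°, h=937.008 m
→ ECEF (a=6378388.000, f=1/297.0): X=6132237.9533, Y=-1226920.3849, Z=1255169.4196
→ Helmert 7p (PV): X=6132053.3442, Y=-1226806.7405, Z=1255202.7918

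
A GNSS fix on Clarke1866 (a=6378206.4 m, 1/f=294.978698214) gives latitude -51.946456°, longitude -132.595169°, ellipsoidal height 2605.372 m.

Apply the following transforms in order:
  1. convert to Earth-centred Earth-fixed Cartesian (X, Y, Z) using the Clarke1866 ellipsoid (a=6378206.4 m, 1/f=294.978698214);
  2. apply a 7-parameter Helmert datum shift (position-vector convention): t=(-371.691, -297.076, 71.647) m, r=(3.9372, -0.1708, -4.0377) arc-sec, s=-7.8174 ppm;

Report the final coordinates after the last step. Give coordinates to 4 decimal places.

start: φ=-51.946456°, λ=-132.595169°, h=2605.372 m
→ ECEF (a=6378206.400, f=1/294.978698214): X=-2667589.8318, Y=-2901473.1187, Z=-5000980.9649
→ Helmert 7p (PV): X=-2667993.3250, Y=-2901599.8358, Z=-5000927.8153

X=-2667993.3250 m, Y=-2901599.8358 m, Z=-5000927.8153 m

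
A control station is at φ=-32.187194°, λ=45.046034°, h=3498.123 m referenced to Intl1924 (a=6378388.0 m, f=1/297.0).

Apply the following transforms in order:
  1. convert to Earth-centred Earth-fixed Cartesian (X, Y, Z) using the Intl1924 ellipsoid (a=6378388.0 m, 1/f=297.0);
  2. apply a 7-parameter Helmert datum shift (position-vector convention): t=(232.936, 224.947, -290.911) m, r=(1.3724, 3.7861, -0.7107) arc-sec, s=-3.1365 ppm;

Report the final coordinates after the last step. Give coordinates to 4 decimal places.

X=3819877.4501 m, Y=3826070.4095 m, Z=-3380255.6012 m

start: φ=-32.187194°, λ=45.046034°, h=3498.123 m
→ ECEF (a=6378388.000, f=1/297.0): X=3819705.3527, Y=3825848.1347, Z=-3379930.6344
→ Helmert 7p (PV): X=3819877.4501, Y=3826070.4095, Z=-3380255.6012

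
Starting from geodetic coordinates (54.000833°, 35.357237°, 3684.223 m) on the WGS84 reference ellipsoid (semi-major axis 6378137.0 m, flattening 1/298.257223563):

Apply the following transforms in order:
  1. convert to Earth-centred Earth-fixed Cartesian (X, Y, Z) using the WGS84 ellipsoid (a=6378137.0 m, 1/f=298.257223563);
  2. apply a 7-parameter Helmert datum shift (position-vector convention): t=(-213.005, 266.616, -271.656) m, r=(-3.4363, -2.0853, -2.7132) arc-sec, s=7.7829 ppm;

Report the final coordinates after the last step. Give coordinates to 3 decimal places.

X=3065726.439 m, Y=2175736.100 m, Z=5139542.060 m

start: φ=54.000833°, λ=35.357237°, h=3684.223 m
→ ECEF (a=6378137.000, f=1/298.257223563): X=3065938.9290, Y=2175407.2547, Z=5139778.9591
→ Helmert 7p (PV): X=3065726.4387, Y=2175736.0997, Z=5139542.0600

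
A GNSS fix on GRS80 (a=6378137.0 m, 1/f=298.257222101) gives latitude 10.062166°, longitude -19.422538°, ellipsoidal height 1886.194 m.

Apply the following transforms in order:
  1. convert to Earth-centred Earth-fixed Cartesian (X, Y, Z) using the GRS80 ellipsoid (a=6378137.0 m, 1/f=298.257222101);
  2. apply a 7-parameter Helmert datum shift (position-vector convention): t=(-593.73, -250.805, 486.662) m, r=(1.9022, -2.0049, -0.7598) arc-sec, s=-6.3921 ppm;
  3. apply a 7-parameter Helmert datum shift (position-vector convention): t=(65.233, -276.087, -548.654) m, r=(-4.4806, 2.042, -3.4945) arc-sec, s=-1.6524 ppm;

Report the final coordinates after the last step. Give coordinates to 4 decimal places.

start: φ=10.062166°, λ=-19.422538°, h=1886.194 m
→ ECEF (a=6378137.000, f=1/298.257222101): X=5925005.5051, Y=-2089143.8832, Z=1107349.0404
→ Helmert 7p (PV): X=5924355.4429, Y=-2089413.3715, Z=1107866.9488
→ Helmert 7p (PV): X=5924386.4558, Y=-2089762.3094, Z=1107303.2011

X=5924386.4558 m, Y=-2089762.3094 m, Z=1107303.2011 m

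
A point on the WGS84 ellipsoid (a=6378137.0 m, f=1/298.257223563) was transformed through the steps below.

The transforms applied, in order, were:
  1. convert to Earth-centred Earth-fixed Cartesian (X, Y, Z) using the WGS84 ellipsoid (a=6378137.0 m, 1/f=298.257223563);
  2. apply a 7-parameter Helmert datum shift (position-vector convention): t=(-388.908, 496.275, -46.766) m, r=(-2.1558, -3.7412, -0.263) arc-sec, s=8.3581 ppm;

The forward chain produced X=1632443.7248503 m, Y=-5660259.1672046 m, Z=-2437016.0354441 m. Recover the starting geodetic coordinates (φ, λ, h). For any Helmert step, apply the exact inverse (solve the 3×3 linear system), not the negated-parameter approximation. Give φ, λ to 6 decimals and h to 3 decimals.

start: X=1632443.7249, Y=-5660259.1672, Z=-2437016.0354 m
→ Helmert⁻¹: X=1632782.0007, Y=-5660680.5766, Z=-2437037.6796
→ geod (Bowring, a=6378137.000): φ=-22.60897700°, λ=-73.91018000°, h=613.4520 m

φ=-22.608977°, λ=-73.910180°, h=613.452 m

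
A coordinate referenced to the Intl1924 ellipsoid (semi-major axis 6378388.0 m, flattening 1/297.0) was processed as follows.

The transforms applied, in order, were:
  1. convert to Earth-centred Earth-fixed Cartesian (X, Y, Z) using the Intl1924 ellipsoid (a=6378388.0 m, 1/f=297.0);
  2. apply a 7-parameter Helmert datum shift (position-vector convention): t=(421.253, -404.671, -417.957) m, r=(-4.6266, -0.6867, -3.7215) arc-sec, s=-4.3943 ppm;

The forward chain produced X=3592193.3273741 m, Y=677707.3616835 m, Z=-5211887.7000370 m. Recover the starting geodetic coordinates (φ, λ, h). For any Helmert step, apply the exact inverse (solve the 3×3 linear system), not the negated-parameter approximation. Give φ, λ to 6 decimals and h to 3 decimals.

φ=-55.136308°, λ=10.694254°, h=1597.125 m

start: X=3592193.3274, Y=677707.3617, Z=-5211887.7000 m
→ Helmert⁻¹: X=3591758.2695, Y=678296.7120, Z=-5211489.3872
→ geod (Bowring, a=6378388.000): φ=-55.13630800°, λ=10.69425400°, h=1597.1250 m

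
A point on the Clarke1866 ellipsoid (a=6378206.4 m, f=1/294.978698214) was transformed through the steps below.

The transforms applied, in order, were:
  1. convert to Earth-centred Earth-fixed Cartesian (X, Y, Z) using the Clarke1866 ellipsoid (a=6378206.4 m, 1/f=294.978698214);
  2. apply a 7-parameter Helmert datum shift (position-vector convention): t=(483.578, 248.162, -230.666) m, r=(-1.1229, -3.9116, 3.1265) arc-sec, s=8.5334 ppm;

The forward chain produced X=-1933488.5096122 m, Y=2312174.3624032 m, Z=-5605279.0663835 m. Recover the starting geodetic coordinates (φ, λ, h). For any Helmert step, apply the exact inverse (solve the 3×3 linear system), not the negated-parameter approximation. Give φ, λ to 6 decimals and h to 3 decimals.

start: X=-1933488.5096, Y=2312174.3624, Z=-5605279.0664 m
→ Helmert⁻¹: X=-1934026.8324, Y=2311966.3006, Z=-5604951.3076
→ geod (Bowring, a=6378206.400): φ=-61.89139700°, λ=129.91345900°, h=2634.2960 m

φ=-61.891397°, λ=129.913459°, h=2634.296 m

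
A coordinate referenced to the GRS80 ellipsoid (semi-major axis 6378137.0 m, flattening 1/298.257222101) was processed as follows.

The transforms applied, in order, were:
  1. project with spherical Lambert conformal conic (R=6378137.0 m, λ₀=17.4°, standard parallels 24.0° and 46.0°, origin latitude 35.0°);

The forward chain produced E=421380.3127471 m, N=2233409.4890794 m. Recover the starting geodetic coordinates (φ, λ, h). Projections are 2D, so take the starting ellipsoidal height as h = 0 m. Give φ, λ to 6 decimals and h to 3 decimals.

φ=54.891106°, λ=23.679798°, h=0.000 m

start: E=421380.3127, N=2233409.4891 m
→ lcc⁻¹: φ=54.89110600°, λ=23.67979800°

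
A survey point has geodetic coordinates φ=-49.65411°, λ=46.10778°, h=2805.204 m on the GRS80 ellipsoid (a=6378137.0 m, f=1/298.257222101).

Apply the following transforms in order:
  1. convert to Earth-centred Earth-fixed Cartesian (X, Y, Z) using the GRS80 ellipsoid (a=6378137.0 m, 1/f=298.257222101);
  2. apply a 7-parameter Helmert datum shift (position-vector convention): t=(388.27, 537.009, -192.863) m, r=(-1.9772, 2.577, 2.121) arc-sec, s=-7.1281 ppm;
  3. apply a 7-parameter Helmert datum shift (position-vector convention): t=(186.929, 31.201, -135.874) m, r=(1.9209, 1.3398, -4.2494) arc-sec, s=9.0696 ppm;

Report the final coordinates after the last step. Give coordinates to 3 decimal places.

start: φ=-49.654110°, λ=46.107780°, h=2805.204 m
→ ECEF (a=6378137.000, f=1/298.257222101): X=2869638.2272, Y=2982805.8733, Z=-4840108.9782
→ Helmert 7p (PV): X=2869914.9003, Y=2983304.7329, Z=-4840331.7846
→ Helmert 7p (PV): X=2870157.8791, Y=2983348.9431, Z=-4840502.4172

X=2870157.879 m, Y=2983348.943 m, Z=-4840502.417 m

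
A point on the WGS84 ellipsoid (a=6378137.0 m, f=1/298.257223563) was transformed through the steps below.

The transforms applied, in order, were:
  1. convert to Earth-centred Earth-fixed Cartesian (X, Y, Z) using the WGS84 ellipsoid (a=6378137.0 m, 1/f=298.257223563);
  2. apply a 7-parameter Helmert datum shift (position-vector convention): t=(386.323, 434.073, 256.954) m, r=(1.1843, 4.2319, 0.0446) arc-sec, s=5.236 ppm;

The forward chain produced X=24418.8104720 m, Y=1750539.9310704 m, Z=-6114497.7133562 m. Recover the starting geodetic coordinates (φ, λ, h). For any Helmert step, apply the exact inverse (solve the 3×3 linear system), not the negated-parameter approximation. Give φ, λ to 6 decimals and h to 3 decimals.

φ=-74.128710°, λ=89.209128°, h=1922.732 m

start: X=24418.8105, Y=1750539.9311, Z=-6114497.7134 m
→ Helmert⁻¹: X=24158.1950, Y=1750061.5807, Z=-6114732.2033
→ geod (Bowring, a=6378137.000): φ=-74.12871000°, λ=89.20912800°, h=1922.7320 m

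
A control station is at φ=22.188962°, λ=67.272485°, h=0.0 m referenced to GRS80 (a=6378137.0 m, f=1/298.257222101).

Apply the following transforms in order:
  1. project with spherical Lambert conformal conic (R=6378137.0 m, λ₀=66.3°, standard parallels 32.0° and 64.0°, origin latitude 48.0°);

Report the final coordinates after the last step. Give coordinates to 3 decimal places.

start: φ=22.188962°, λ=67.272485°, h=0.000 m
→ lcc (R=6378137.0, λ₀=66.3°): E=106148.3609, N=-2857179.4370

E=106148.361 m, N=-2857179.437 m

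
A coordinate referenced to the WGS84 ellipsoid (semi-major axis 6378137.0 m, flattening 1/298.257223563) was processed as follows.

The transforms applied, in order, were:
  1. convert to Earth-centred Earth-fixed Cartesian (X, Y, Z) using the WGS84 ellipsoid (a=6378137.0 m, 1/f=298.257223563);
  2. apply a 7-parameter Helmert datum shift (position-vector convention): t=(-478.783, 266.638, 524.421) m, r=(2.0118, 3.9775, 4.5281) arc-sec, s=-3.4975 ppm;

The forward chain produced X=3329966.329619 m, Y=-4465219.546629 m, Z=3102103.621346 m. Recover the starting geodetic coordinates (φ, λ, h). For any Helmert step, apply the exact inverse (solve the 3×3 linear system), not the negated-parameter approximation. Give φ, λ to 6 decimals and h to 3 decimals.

start: X=3329966.3296, Y=-4465219.5466, Z=3102103.6213 m
→ Helmert⁻¹: X=3330298.9180, Y=-4465544.6599, Z=3101697.8225
→ geod (Bowring, a=6378137.000): φ=29.27259500°, λ=-53.28528400°, h=2875.2630 m

φ=29.272595°, λ=-53.285284°, h=2875.263 m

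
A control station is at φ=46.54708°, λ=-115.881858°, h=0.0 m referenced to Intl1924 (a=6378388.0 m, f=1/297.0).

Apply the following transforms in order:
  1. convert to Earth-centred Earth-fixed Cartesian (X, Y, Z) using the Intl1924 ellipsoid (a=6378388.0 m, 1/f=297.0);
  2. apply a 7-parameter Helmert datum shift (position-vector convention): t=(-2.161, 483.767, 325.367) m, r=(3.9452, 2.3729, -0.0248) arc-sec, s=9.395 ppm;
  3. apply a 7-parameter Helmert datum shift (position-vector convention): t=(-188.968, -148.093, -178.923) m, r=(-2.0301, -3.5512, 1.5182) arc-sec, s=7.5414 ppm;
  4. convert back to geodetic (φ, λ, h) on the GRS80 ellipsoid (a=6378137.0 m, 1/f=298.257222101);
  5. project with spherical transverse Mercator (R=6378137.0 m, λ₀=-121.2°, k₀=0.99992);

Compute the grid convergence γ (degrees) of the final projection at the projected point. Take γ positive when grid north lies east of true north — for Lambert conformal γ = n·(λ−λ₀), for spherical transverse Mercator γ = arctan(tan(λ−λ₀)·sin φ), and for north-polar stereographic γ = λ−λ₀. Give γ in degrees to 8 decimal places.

3.86318325

start: φ=46.547080°, λ=-115.881858°, h=0.000 m
→ ECEF (a=6378388.000, f=1/297.0): X=-1918308.8894, Y=-3953786.8652, Z=4607365.8859
→ Helmert 7p (PV): X=-1918276.5440, Y=-3953428.1387, Z=4607680.9835
→ Helmert 7p (PV): X=-1918530.2090, Y=-3953574.8154, Z=4607542.6930
→ geod (Bowring, a=6378137.000): φ=46.54796790°, λ=-115.88566100°, h=266.5186 m
→ into tm (λ₀=-121.2°): φ=46.54796790°, λ−λ₀=5.31433900°
convergence γ = 3.86318325°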